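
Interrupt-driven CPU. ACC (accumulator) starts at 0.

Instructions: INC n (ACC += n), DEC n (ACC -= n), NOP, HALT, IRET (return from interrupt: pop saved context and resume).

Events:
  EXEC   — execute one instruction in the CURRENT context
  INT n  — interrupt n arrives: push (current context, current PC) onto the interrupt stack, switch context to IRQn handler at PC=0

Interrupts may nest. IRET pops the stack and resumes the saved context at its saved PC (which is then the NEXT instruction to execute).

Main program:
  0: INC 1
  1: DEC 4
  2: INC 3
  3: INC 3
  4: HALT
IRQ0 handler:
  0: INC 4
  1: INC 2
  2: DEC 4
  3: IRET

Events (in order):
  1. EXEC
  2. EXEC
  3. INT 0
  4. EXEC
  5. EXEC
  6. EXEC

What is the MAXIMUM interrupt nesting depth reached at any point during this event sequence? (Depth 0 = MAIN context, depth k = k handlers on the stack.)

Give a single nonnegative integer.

Event 1 (EXEC): [MAIN] PC=0: INC 1 -> ACC=1 [depth=0]
Event 2 (EXEC): [MAIN] PC=1: DEC 4 -> ACC=-3 [depth=0]
Event 3 (INT 0): INT 0 arrives: push (MAIN, PC=2), enter IRQ0 at PC=0 (depth now 1) [depth=1]
Event 4 (EXEC): [IRQ0] PC=0: INC 4 -> ACC=1 [depth=1]
Event 5 (EXEC): [IRQ0] PC=1: INC 2 -> ACC=3 [depth=1]
Event 6 (EXEC): [IRQ0] PC=2: DEC 4 -> ACC=-1 [depth=1]
Max depth observed: 1

Answer: 1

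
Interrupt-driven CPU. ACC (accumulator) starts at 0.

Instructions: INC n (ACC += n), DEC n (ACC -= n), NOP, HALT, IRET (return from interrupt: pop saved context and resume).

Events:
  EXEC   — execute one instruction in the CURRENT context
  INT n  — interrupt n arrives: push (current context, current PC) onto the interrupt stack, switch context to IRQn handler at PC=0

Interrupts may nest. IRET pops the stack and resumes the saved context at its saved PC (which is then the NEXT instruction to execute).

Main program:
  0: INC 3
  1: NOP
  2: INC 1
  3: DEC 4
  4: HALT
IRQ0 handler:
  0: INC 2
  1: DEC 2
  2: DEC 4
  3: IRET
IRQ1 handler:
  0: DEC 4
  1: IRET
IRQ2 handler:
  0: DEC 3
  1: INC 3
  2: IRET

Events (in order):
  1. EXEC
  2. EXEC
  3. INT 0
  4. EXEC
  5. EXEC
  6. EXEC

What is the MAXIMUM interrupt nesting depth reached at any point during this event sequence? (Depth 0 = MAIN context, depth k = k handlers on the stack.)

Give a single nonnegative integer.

Answer: 1

Derivation:
Event 1 (EXEC): [MAIN] PC=0: INC 3 -> ACC=3 [depth=0]
Event 2 (EXEC): [MAIN] PC=1: NOP [depth=0]
Event 3 (INT 0): INT 0 arrives: push (MAIN, PC=2), enter IRQ0 at PC=0 (depth now 1) [depth=1]
Event 4 (EXEC): [IRQ0] PC=0: INC 2 -> ACC=5 [depth=1]
Event 5 (EXEC): [IRQ0] PC=1: DEC 2 -> ACC=3 [depth=1]
Event 6 (EXEC): [IRQ0] PC=2: DEC 4 -> ACC=-1 [depth=1]
Max depth observed: 1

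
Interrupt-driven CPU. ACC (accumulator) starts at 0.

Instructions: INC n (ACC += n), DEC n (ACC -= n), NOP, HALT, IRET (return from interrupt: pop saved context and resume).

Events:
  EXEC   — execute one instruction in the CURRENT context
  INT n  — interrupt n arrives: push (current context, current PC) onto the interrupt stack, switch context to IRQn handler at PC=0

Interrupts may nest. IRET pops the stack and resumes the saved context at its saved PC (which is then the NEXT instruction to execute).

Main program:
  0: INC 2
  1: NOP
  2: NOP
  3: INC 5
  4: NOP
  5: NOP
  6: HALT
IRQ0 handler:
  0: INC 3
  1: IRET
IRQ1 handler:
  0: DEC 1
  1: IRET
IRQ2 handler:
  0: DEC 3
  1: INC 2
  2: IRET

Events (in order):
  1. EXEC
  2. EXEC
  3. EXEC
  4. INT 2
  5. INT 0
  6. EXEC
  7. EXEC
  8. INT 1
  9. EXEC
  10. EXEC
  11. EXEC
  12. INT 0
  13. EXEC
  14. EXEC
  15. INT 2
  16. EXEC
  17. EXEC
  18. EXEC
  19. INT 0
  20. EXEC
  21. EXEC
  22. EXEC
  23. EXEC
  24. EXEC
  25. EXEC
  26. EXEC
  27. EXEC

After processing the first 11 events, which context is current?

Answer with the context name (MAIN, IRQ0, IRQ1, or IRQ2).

Answer: IRQ2

Derivation:
Event 1 (EXEC): [MAIN] PC=0: INC 2 -> ACC=2
Event 2 (EXEC): [MAIN] PC=1: NOP
Event 3 (EXEC): [MAIN] PC=2: NOP
Event 4 (INT 2): INT 2 arrives: push (MAIN, PC=3), enter IRQ2 at PC=0 (depth now 1)
Event 5 (INT 0): INT 0 arrives: push (IRQ2, PC=0), enter IRQ0 at PC=0 (depth now 2)
Event 6 (EXEC): [IRQ0] PC=0: INC 3 -> ACC=5
Event 7 (EXEC): [IRQ0] PC=1: IRET -> resume IRQ2 at PC=0 (depth now 1)
Event 8 (INT 1): INT 1 arrives: push (IRQ2, PC=0), enter IRQ1 at PC=0 (depth now 2)
Event 9 (EXEC): [IRQ1] PC=0: DEC 1 -> ACC=4
Event 10 (EXEC): [IRQ1] PC=1: IRET -> resume IRQ2 at PC=0 (depth now 1)
Event 11 (EXEC): [IRQ2] PC=0: DEC 3 -> ACC=1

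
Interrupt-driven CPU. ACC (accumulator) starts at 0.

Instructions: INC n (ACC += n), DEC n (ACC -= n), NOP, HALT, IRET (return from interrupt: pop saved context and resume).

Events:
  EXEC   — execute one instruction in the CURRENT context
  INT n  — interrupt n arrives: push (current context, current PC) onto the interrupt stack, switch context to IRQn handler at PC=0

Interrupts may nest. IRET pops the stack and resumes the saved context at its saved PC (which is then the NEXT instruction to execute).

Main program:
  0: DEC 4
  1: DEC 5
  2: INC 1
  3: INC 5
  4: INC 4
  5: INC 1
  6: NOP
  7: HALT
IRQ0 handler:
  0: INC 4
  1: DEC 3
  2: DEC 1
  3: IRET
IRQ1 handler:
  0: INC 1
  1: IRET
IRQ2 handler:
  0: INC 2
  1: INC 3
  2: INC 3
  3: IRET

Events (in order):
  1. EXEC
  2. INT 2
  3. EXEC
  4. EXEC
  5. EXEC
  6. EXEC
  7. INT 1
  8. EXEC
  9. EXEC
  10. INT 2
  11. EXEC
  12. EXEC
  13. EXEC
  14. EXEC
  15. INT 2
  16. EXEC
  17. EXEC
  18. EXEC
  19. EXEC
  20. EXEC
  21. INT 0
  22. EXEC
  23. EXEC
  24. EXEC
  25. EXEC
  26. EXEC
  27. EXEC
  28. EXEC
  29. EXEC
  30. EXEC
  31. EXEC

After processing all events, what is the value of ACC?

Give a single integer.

Event 1 (EXEC): [MAIN] PC=0: DEC 4 -> ACC=-4
Event 2 (INT 2): INT 2 arrives: push (MAIN, PC=1), enter IRQ2 at PC=0 (depth now 1)
Event 3 (EXEC): [IRQ2] PC=0: INC 2 -> ACC=-2
Event 4 (EXEC): [IRQ2] PC=1: INC 3 -> ACC=1
Event 5 (EXEC): [IRQ2] PC=2: INC 3 -> ACC=4
Event 6 (EXEC): [IRQ2] PC=3: IRET -> resume MAIN at PC=1 (depth now 0)
Event 7 (INT 1): INT 1 arrives: push (MAIN, PC=1), enter IRQ1 at PC=0 (depth now 1)
Event 8 (EXEC): [IRQ1] PC=0: INC 1 -> ACC=5
Event 9 (EXEC): [IRQ1] PC=1: IRET -> resume MAIN at PC=1 (depth now 0)
Event 10 (INT 2): INT 2 arrives: push (MAIN, PC=1), enter IRQ2 at PC=0 (depth now 1)
Event 11 (EXEC): [IRQ2] PC=0: INC 2 -> ACC=7
Event 12 (EXEC): [IRQ2] PC=1: INC 3 -> ACC=10
Event 13 (EXEC): [IRQ2] PC=2: INC 3 -> ACC=13
Event 14 (EXEC): [IRQ2] PC=3: IRET -> resume MAIN at PC=1 (depth now 0)
Event 15 (INT 2): INT 2 arrives: push (MAIN, PC=1), enter IRQ2 at PC=0 (depth now 1)
Event 16 (EXEC): [IRQ2] PC=0: INC 2 -> ACC=15
Event 17 (EXEC): [IRQ2] PC=1: INC 3 -> ACC=18
Event 18 (EXEC): [IRQ2] PC=2: INC 3 -> ACC=21
Event 19 (EXEC): [IRQ2] PC=3: IRET -> resume MAIN at PC=1 (depth now 0)
Event 20 (EXEC): [MAIN] PC=1: DEC 5 -> ACC=16
Event 21 (INT 0): INT 0 arrives: push (MAIN, PC=2), enter IRQ0 at PC=0 (depth now 1)
Event 22 (EXEC): [IRQ0] PC=0: INC 4 -> ACC=20
Event 23 (EXEC): [IRQ0] PC=1: DEC 3 -> ACC=17
Event 24 (EXEC): [IRQ0] PC=2: DEC 1 -> ACC=16
Event 25 (EXEC): [IRQ0] PC=3: IRET -> resume MAIN at PC=2 (depth now 0)
Event 26 (EXEC): [MAIN] PC=2: INC 1 -> ACC=17
Event 27 (EXEC): [MAIN] PC=3: INC 5 -> ACC=22
Event 28 (EXEC): [MAIN] PC=4: INC 4 -> ACC=26
Event 29 (EXEC): [MAIN] PC=5: INC 1 -> ACC=27
Event 30 (EXEC): [MAIN] PC=6: NOP
Event 31 (EXEC): [MAIN] PC=7: HALT

Answer: 27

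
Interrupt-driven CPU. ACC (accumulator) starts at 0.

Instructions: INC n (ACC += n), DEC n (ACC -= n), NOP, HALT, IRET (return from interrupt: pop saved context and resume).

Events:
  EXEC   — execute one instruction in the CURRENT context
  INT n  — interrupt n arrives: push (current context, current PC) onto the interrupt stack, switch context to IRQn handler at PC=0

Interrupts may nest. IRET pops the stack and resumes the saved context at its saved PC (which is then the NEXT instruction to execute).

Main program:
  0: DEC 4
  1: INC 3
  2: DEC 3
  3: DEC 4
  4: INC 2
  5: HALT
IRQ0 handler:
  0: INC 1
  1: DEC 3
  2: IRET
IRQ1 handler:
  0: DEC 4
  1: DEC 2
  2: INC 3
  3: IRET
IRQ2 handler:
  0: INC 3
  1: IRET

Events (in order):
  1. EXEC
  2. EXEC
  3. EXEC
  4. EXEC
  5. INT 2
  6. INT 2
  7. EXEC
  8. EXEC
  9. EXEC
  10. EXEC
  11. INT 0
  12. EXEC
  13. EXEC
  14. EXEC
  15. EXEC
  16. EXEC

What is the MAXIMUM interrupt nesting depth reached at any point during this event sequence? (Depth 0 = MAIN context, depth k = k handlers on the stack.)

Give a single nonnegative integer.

Event 1 (EXEC): [MAIN] PC=0: DEC 4 -> ACC=-4 [depth=0]
Event 2 (EXEC): [MAIN] PC=1: INC 3 -> ACC=-1 [depth=0]
Event 3 (EXEC): [MAIN] PC=2: DEC 3 -> ACC=-4 [depth=0]
Event 4 (EXEC): [MAIN] PC=3: DEC 4 -> ACC=-8 [depth=0]
Event 5 (INT 2): INT 2 arrives: push (MAIN, PC=4), enter IRQ2 at PC=0 (depth now 1) [depth=1]
Event 6 (INT 2): INT 2 arrives: push (IRQ2, PC=0), enter IRQ2 at PC=0 (depth now 2) [depth=2]
Event 7 (EXEC): [IRQ2] PC=0: INC 3 -> ACC=-5 [depth=2]
Event 8 (EXEC): [IRQ2] PC=1: IRET -> resume IRQ2 at PC=0 (depth now 1) [depth=1]
Event 9 (EXEC): [IRQ2] PC=0: INC 3 -> ACC=-2 [depth=1]
Event 10 (EXEC): [IRQ2] PC=1: IRET -> resume MAIN at PC=4 (depth now 0) [depth=0]
Event 11 (INT 0): INT 0 arrives: push (MAIN, PC=4), enter IRQ0 at PC=0 (depth now 1) [depth=1]
Event 12 (EXEC): [IRQ0] PC=0: INC 1 -> ACC=-1 [depth=1]
Event 13 (EXEC): [IRQ0] PC=1: DEC 3 -> ACC=-4 [depth=1]
Event 14 (EXEC): [IRQ0] PC=2: IRET -> resume MAIN at PC=4 (depth now 0) [depth=0]
Event 15 (EXEC): [MAIN] PC=4: INC 2 -> ACC=-2 [depth=0]
Event 16 (EXEC): [MAIN] PC=5: HALT [depth=0]
Max depth observed: 2

Answer: 2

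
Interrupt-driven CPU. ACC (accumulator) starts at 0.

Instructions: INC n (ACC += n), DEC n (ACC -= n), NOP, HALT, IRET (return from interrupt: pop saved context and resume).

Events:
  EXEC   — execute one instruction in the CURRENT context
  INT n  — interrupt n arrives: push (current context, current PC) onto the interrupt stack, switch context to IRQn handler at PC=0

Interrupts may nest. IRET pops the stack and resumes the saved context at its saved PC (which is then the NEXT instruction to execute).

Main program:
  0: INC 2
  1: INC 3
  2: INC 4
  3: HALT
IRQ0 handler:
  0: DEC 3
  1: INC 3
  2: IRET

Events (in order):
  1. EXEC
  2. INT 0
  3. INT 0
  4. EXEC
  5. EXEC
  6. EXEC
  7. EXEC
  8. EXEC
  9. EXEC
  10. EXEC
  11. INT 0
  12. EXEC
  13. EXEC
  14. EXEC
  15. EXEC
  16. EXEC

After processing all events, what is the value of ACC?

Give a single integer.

Event 1 (EXEC): [MAIN] PC=0: INC 2 -> ACC=2
Event 2 (INT 0): INT 0 arrives: push (MAIN, PC=1), enter IRQ0 at PC=0 (depth now 1)
Event 3 (INT 0): INT 0 arrives: push (IRQ0, PC=0), enter IRQ0 at PC=0 (depth now 2)
Event 4 (EXEC): [IRQ0] PC=0: DEC 3 -> ACC=-1
Event 5 (EXEC): [IRQ0] PC=1: INC 3 -> ACC=2
Event 6 (EXEC): [IRQ0] PC=2: IRET -> resume IRQ0 at PC=0 (depth now 1)
Event 7 (EXEC): [IRQ0] PC=0: DEC 3 -> ACC=-1
Event 8 (EXEC): [IRQ0] PC=1: INC 3 -> ACC=2
Event 9 (EXEC): [IRQ0] PC=2: IRET -> resume MAIN at PC=1 (depth now 0)
Event 10 (EXEC): [MAIN] PC=1: INC 3 -> ACC=5
Event 11 (INT 0): INT 0 arrives: push (MAIN, PC=2), enter IRQ0 at PC=0 (depth now 1)
Event 12 (EXEC): [IRQ0] PC=0: DEC 3 -> ACC=2
Event 13 (EXEC): [IRQ0] PC=1: INC 3 -> ACC=5
Event 14 (EXEC): [IRQ0] PC=2: IRET -> resume MAIN at PC=2 (depth now 0)
Event 15 (EXEC): [MAIN] PC=2: INC 4 -> ACC=9
Event 16 (EXEC): [MAIN] PC=3: HALT

Answer: 9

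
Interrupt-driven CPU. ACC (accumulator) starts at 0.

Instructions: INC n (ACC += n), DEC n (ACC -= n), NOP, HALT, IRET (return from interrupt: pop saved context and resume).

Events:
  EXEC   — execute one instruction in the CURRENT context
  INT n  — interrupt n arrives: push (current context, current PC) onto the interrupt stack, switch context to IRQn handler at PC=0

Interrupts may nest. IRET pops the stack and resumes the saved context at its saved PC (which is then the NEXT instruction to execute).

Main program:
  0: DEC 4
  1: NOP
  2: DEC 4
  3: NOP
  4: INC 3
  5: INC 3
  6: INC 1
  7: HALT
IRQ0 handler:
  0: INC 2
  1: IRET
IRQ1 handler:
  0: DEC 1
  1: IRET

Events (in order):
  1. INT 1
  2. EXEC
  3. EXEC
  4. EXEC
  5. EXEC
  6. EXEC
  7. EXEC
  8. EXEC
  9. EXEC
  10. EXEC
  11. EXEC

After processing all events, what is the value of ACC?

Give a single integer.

Event 1 (INT 1): INT 1 arrives: push (MAIN, PC=0), enter IRQ1 at PC=0 (depth now 1)
Event 2 (EXEC): [IRQ1] PC=0: DEC 1 -> ACC=-1
Event 3 (EXEC): [IRQ1] PC=1: IRET -> resume MAIN at PC=0 (depth now 0)
Event 4 (EXEC): [MAIN] PC=0: DEC 4 -> ACC=-5
Event 5 (EXEC): [MAIN] PC=1: NOP
Event 6 (EXEC): [MAIN] PC=2: DEC 4 -> ACC=-9
Event 7 (EXEC): [MAIN] PC=3: NOP
Event 8 (EXEC): [MAIN] PC=4: INC 3 -> ACC=-6
Event 9 (EXEC): [MAIN] PC=5: INC 3 -> ACC=-3
Event 10 (EXEC): [MAIN] PC=6: INC 1 -> ACC=-2
Event 11 (EXEC): [MAIN] PC=7: HALT

Answer: -2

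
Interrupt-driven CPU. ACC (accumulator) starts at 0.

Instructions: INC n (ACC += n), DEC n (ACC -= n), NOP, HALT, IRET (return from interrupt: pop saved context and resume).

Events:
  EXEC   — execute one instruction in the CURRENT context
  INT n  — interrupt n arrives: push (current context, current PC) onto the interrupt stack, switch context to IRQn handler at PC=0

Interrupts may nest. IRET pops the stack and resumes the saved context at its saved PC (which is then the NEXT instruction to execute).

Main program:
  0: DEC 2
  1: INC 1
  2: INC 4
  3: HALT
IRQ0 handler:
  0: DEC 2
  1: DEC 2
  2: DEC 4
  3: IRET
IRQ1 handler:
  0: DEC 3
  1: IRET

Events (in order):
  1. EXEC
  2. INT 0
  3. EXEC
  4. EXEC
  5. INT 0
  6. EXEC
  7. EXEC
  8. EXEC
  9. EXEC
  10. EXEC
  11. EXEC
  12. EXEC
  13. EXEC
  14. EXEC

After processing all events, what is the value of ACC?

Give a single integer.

Answer: -13

Derivation:
Event 1 (EXEC): [MAIN] PC=0: DEC 2 -> ACC=-2
Event 2 (INT 0): INT 0 arrives: push (MAIN, PC=1), enter IRQ0 at PC=0 (depth now 1)
Event 3 (EXEC): [IRQ0] PC=0: DEC 2 -> ACC=-4
Event 4 (EXEC): [IRQ0] PC=1: DEC 2 -> ACC=-6
Event 5 (INT 0): INT 0 arrives: push (IRQ0, PC=2), enter IRQ0 at PC=0 (depth now 2)
Event 6 (EXEC): [IRQ0] PC=0: DEC 2 -> ACC=-8
Event 7 (EXEC): [IRQ0] PC=1: DEC 2 -> ACC=-10
Event 8 (EXEC): [IRQ0] PC=2: DEC 4 -> ACC=-14
Event 9 (EXEC): [IRQ0] PC=3: IRET -> resume IRQ0 at PC=2 (depth now 1)
Event 10 (EXEC): [IRQ0] PC=2: DEC 4 -> ACC=-18
Event 11 (EXEC): [IRQ0] PC=3: IRET -> resume MAIN at PC=1 (depth now 0)
Event 12 (EXEC): [MAIN] PC=1: INC 1 -> ACC=-17
Event 13 (EXEC): [MAIN] PC=2: INC 4 -> ACC=-13
Event 14 (EXEC): [MAIN] PC=3: HALT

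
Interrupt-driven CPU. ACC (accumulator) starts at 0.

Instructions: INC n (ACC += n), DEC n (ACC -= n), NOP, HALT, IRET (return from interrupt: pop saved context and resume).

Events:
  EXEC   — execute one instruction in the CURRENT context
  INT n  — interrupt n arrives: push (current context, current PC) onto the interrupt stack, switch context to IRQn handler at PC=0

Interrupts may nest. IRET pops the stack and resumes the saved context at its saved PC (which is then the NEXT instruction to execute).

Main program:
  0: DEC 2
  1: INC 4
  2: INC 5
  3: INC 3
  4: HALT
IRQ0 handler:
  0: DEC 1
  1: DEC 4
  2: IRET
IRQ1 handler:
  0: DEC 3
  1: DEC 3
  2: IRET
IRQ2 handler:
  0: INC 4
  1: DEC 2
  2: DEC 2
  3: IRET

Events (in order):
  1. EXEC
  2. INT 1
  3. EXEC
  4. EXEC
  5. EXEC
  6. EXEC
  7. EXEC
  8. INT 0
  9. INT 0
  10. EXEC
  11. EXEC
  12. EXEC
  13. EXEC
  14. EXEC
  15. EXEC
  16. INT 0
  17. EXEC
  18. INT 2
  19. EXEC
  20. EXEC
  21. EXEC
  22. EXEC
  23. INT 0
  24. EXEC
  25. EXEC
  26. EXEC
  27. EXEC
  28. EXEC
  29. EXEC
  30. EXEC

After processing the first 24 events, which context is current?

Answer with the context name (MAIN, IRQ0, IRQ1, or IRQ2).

Answer: IRQ0

Derivation:
Event 1 (EXEC): [MAIN] PC=0: DEC 2 -> ACC=-2
Event 2 (INT 1): INT 1 arrives: push (MAIN, PC=1), enter IRQ1 at PC=0 (depth now 1)
Event 3 (EXEC): [IRQ1] PC=0: DEC 3 -> ACC=-5
Event 4 (EXEC): [IRQ1] PC=1: DEC 3 -> ACC=-8
Event 5 (EXEC): [IRQ1] PC=2: IRET -> resume MAIN at PC=1 (depth now 0)
Event 6 (EXEC): [MAIN] PC=1: INC 4 -> ACC=-4
Event 7 (EXEC): [MAIN] PC=2: INC 5 -> ACC=1
Event 8 (INT 0): INT 0 arrives: push (MAIN, PC=3), enter IRQ0 at PC=0 (depth now 1)
Event 9 (INT 0): INT 0 arrives: push (IRQ0, PC=0), enter IRQ0 at PC=0 (depth now 2)
Event 10 (EXEC): [IRQ0] PC=0: DEC 1 -> ACC=0
Event 11 (EXEC): [IRQ0] PC=1: DEC 4 -> ACC=-4
Event 12 (EXEC): [IRQ0] PC=2: IRET -> resume IRQ0 at PC=0 (depth now 1)
Event 13 (EXEC): [IRQ0] PC=0: DEC 1 -> ACC=-5
Event 14 (EXEC): [IRQ0] PC=1: DEC 4 -> ACC=-9
Event 15 (EXEC): [IRQ0] PC=2: IRET -> resume MAIN at PC=3 (depth now 0)
Event 16 (INT 0): INT 0 arrives: push (MAIN, PC=3), enter IRQ0 at PC=0 (depth now 1)
Event 17 (EXEC): [IRQ0] PC=0: DEC 1 -> ACC=-10
Event 18 (INT 2): INT 2 arrives: push (IRQ0, PC=1), enter IRQ2 at PC=0 (depth now 2)
Event 19 (EXEC): [IRQ2] PC=0: INC 4 -> ACC=-6
Event 20 (EXEC): [IRQ2] PC=1: DEC 2 -> ACC=-8
Event 21 (EXEC): [IRQ2] PC=2: DEC 2 -> ACC=-10
Event 22 (EXEC): [IRQ2] PC=3: IRET -> resume IRQ0 at PC=1 (depth now 1)
Event 23 (INT 0): INT 0 arrives: push (IRQ0, PC=1), enter IRQ0 at PC=0 (depth now 2)
Event 24 (EXEC): [IRQ0] PC=0: DEC 1 -> ACC=-11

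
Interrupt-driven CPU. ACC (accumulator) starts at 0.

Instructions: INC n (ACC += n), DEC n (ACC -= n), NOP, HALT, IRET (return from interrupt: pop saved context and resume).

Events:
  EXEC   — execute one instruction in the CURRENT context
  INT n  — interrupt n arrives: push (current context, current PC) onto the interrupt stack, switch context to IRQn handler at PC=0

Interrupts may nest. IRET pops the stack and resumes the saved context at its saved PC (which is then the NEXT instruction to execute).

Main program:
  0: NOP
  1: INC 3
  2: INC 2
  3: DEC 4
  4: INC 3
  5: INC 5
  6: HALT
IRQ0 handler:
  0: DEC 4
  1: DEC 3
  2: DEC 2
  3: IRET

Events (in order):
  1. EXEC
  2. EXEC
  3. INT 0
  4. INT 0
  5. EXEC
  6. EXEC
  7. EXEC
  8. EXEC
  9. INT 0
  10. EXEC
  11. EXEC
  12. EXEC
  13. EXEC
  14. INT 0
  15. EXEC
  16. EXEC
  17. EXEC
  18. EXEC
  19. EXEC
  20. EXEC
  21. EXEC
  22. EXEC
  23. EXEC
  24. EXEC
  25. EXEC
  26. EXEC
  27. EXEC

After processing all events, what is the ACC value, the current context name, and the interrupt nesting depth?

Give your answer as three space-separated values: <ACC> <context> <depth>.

Event 1 (EXEC): [MAIN] PC=0: NOP
Event 2 (EXEC): [MAIN] PC=1: INC 3 -> ACC=3
Event 3 (INT 0): INT 0 arrives: push (MAIN, PC=2), enter IRQ0 at PC=0 (depth now 1)
Event 4 (INT 0): INT 0 arrives: push (IRQ0, PC=0), enter IRQ0 at PC=0 (depth now 2)
Event 5 (EXEC): [IRQ0] PC=0: DEC 4 -> ACC=-1
Event 6 (EXEC): [IRQ0] PC=1: DEC 3 -> ACC=-4
Event 7 (EXEC): [IRQ0] PC=2: DEC 2 -> ACC=-6
Event 8 (EXEC): [IRQ0] PC=3: IRET -> resume IRQ0 at PC=0 (depth now 1)
Event 9 (INT 0): INT 0 arrives: push (IRQ0, PC=0), enter IRQ0 at PC=0 (depth now 2)
Event 10 (EXEC): [IRQ0] PC=0: DEC 4 -> ACC=-10
Event 11 (EXEC): [IRQ0] PC=1: DEC 3 -> ACC=-13
Event 12 (EXEC): [IRQ0] PC=2: DEC 2 -> ACC=-15
Event 13 (EXEC): [IRQ0] PC=3: IRET -> resume IRQ0 at PC=0 (depth now 1)
Event 14 (INT 0): INT 0 arrives: push (IRQ0, PC=0), enter IRQ0 at PC=0 (depth now 2)
Event 15 (EXEC): [IRQ0] PC=0: DEC 4 -> ACC=-19
Event 16 (EXEC): [IRQ0] PC=1: DEC 3 -> ACC=-22
Event 17 (EXEC): [IRQ0] PC=2: DEC 2 -> ACC=-24
Event 18 (EXEC): [IRQ0] PC=3: IRET -> resume IRQ0 at PC=0 (depth now 1)
Event 19 (EXEC): [IRQ0] PC=0: DEC 4 -> ACC=-28
Event 20 (EXEC): [IRQ0] PC=1: DEC 3 -> ACC=-31
Event 21 (EXEC): [IRQ0] PC=2: DEC 2 -> ACC=-33
Event 22 (EXEC): [IRQ0] PC=3: IRET -> resume MAIN at PC=2 (depth now 0)
Event 23 (EXEC): [MAIN] PC=2: INC 2 -> ACC=-31
Event 24 (EXEC): [MAIN] PC=3: DEC 4 -> ACC=-35
Event 25 (EXEC): [MAIN] PC=4: INC 3 -> ACC=-32
Event 26 (EXEC): [MAIN] PC=5: INC 5 -> ACC=-27
Event 27 (EXEC): [MAIN] PC=6: HALT

Answer: -27 MAIN 0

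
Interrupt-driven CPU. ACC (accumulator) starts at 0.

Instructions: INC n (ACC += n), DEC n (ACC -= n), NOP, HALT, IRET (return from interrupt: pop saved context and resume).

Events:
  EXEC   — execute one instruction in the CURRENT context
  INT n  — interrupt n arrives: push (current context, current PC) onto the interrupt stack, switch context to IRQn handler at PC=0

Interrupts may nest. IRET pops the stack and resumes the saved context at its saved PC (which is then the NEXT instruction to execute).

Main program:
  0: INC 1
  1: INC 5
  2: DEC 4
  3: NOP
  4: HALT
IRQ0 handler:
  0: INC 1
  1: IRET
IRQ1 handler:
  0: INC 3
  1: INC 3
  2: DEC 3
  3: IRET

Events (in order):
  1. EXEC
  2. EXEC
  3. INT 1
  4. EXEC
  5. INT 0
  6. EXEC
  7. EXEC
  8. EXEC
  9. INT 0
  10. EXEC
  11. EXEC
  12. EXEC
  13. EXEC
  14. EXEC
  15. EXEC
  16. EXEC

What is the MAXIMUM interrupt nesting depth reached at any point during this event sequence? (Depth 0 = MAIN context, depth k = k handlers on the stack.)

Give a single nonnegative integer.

Answer: 2

Derivation:
Event 1 (EXEC): [MAIN] PC=0: INC 1 -> ACC=1 [depth=0]
Event 2 (EXEC): [MAIN] PC=1: INC 5 -> ACC=6 [depth=0]
Event 3 (INT 1): INT 1 arrives: push (MAIN, PC=2), enter IRQ1 at PC=0 (depth now 1) [depth=1]
Event 4 (EXEC): [IRQ1] PC=0: INC 3 -> ACC=9 [depth=1]
Event 5 (INT 0): INT 0 arrives: push (IRQ1, PC=1), enter IRQ0 at PC=0 (depth now 2) [depth=2]
Event 6 (EXEC): [IRQ0] PC=0: INC 1 -> ACC=10 [depth=2]
Event 7 (EXEC): [IRQ0] PC=1: IRET -> resume IRQ1 at PC=1 (depth now 1) [depth=1]
Event 8 (EXEC): [IRQ1] PC=1: INC 3 -> ACC=13 [depth=1]
Event 9 (INT 0): INT 0 arrives: push (IRQ1, PC=2), enter IRQ0 at PC=0 (depth now 2) [depth=2]
Event 10 (EXEC): [IRQ0] PC=0: INC 1 -> ACC=14 [depth=2]
Event 11 (EXEC): [IRQ0] PC=1: IRET -> resume IRQ1 at PC=2 (depth now 1) [depth=1]
Event 12 (EXEC): [IRQ1] PC=2: DEC 3 -> ACC=11 [depth=1]
Event 13 (EXEC): [IRQ1] PC=3: IRET -> resume MAIN at PC=2 (depth now 0) [depth=0]
Event 14 (EXEC): [MAIN] PC=2: DEC 4 -> ACC=7 [depth=0]
Event 15 (EXEC): [MAIN] PC=3: NOP [depth=0]
Event 16 (EXEC): [MAIN] PC=4: HALT [depth=0]
Max depth observed: 2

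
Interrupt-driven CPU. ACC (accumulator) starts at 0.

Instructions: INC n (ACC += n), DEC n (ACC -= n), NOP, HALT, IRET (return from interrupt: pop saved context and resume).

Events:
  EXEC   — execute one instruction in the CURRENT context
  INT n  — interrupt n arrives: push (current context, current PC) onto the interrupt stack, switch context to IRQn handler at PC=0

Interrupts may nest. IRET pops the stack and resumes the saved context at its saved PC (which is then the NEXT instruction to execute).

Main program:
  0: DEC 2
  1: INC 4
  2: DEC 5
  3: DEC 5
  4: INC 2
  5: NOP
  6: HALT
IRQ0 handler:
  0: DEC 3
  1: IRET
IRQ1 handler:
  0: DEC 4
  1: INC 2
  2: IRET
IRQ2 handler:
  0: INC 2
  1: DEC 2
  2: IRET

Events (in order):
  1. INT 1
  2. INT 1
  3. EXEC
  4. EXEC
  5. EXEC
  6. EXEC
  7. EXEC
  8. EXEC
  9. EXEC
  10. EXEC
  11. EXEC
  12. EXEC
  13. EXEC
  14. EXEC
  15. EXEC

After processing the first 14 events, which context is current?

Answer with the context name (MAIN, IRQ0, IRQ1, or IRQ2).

Event 1 (INT 1): INT 1 arrives: push (MAIN, PC=0), enter IRQ1 at PC=0 (depth now 1)
Event 2 (INT 1): INT 1 arrives: push (IRQ1, PC=0), enter IRQ1 at PC=0 (depth now 2)
Event 3 (EXEC): [IRQ1] PC=0: DEC 4 -> ACC=-4
Event 4 (EXEC): [IRQ1] PC=1: INC 2 -> ACC=-2
Event 5 (EXEC): [IRQ1] PC=2: IRET -> resume IRQ1 at PC=0 (depth now 1)
Event 6 (EXEC): [IRQ1] PC=0: DEC 4 -> ACC=-6
Event 7 (EXEC): [IRQ1] PC=1: INC 2 -> ACC=-4
Event 8 (EXEC): [IRQ1] PC=2: IRET -> resume MAIN at PC=0 (depth now 0)
Event 9 (EXEC): [MAIN] PC=0: DEC 2 -> ACC=-6
Event 10 (EXEC): [MAIN] PC=1: INC 4 -> ACC=-2
Event 11 (EXEC): [MAIN] PC=2: DEC 5 -> ACC=-7
Event 12 (EXEC): [MAIN] PC=3: DEC 5 -> ACC=-12
Event 13 (EXEC): [MAIN] PC=4: INC 2 -> ACC=-10
Event 14 (EXEC): [MAIN] PC=5: NOP

Answer: MAIN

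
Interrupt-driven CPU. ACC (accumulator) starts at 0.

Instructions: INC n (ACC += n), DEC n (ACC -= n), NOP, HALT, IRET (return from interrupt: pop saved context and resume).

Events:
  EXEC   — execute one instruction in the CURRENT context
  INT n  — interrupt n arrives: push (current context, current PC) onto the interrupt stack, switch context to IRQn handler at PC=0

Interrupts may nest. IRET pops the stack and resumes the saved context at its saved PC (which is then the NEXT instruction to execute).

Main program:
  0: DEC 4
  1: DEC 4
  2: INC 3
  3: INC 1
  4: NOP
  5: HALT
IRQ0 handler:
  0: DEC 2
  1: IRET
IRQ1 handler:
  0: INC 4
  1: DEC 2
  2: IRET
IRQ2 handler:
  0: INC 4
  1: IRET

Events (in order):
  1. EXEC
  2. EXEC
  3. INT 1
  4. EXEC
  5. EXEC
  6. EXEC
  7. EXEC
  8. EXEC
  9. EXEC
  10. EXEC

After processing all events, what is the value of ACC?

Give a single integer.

Answer: -2

Derivation:
Event 1 (EXEC): [MAIN] PC=0: DEC 4 -> ACC=-4
Event 2 (EXEC): [MAIN] PC=1: DEC 4 -> ACC=-8
Event 3 (INT 1): INT 1 arrives: push (MAIN, PC=2), enter IRQ1 at PC=0 (depth now 1)
Event 4 (EXEC): [IRQ1] PC=0: INC 4 -> ACC=-4
Event 5 (EXEC): [IRQ1] PC=1: DEC 2 -> ACC=-6
Event 6 (EXEC): [IRQ1] PC=2: IRET -> resume MAIN at PC=2 (depth now 0)
Event 7 (EXEC): [MAIN] PC=2: INC 3 -> ACC=-3
Event 8 (EXEC): [MAIN] PC=3: INC 1 -> ACC=-2
Event 9 (EXEC): [MAIN] PC=4: NOP
Event 10 (EXEC): [MAIN] PC=5: HALT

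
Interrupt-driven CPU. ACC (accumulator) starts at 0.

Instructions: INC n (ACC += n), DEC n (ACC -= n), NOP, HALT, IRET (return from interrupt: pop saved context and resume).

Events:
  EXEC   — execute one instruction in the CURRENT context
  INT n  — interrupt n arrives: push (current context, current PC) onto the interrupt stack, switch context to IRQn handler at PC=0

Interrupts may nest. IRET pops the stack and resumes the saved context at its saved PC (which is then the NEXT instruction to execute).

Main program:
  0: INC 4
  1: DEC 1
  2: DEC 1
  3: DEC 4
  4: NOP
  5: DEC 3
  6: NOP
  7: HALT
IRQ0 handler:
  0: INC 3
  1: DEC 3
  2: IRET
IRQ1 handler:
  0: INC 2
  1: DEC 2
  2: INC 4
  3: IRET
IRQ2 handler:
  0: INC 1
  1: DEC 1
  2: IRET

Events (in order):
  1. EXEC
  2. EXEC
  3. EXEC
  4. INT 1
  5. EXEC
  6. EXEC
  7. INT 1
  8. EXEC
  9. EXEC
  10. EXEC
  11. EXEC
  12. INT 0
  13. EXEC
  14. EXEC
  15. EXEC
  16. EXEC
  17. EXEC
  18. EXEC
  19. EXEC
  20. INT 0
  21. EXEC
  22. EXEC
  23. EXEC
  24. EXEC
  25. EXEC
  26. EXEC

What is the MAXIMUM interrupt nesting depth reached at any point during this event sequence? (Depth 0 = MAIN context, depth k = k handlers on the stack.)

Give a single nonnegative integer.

Answer: 2

Derivation:
Event 1 (EXEC): [MAIN] PC=0: INC 4 -> ACC=4 [depth=0]
Event 2 (EXEC): [MAIN] PC=1: DEC 1 -> ACC=3 [depth=0]
Event 3 (EXEC): [MAIN] PC=2: DEC 1 -> ACC=2 [depth=0]
Event 4 (INT 1): INT 1 arrives: push (MAIN, PC=3), enter IRQ1 at PC=0 (depth now 1) [depth=1]
Event 5 (EXEC): [IRQ1] PC=0: INC 2 -> ACC=4 [depth=1]
Event 6 (EXEC): [IRQ1] PC=1: DEC 2 -> ACC=2 [depth=1]
Event 7 (INT 1): INT 1 arrives: push (IRQ1, PC=2), enter IRQ1 at PC=0 (depth now 2) [depth=2]
Event 8 (EXEC): [IRQ1] PC=0: INC 2 -> ACC=4 [depth=2]
Event 9 (EXEC): [IRQ1] PC=1: DEC 2 -> ACC=2 [depth=2]
Event 10 (EXEC): [IRQ1] PC=2: INC 4 -> ACC=6 [depth=2]
Event 11 (EXEC): [IRQ1] PC=3: IRET -> resume IRQ1 at PC=2 (depth now 1) [depth=1]
Event 12 (INT 0): INT 0 arrives: push (IRQ1, PC=2), enter IRQ0 at PC=0 (depth now 2) [depth=2]
Event 13 (EXEC): [IRQ0] PC=0: INC 3 -> ACC=9 [depth=2]
Event 14 (EXEC): [IRQ0] PC=1: DEC 3 -> ACC=6 [depth=2]
Event 15 (EXEC): [IRQ0] PC=2: IRET -> resume IRQ1 at PC=2 (depth now 1) [depth=1]
Event 16 (EXEC): [IRQ1] PC=2: INC 4 -> ACC=10 [depth=1]
Event 17 (EXEC): [IRQ1] PC=3: IRET -> resume MAIN at PC=3 (depth now 0) [depth=0]
Event 18 (EXEC): [MAIN] PC=3: DEC 4 -> ACC=6 [depth=0]
Event 19 (EXEC): [MAIN] PC=4: NOP [depth=0]
Event 20 (INT 0): INT 0 arrives: push (MAIN, PC=5), enter IRQ0 at PC=0 (depth now 1) [depth=1]
Event 21 (EXEC): [IRQ0] PC=0: INC 3 -> ACC=9 [depth=1]
Event 22 (EXEC): [IRQ0] PC=1: DEC 3 -> ACC=6 [depth=1]
Event 23 (EXEC): [IRQ0] PC=2: IRET -> resume MAIN at PC=5 (depth now 0) [depth=0]
Event 24 (EXEC): [MAIN] PC=5: DEC 3 -> ACC=3 [depth=0]
Event 25 (EXEC): [MAIN] PC=6: NOP [depth=0]
Event 26 (EXEC): [MAIN] PC=7: HALT [depth=0]
Max depth observed: 2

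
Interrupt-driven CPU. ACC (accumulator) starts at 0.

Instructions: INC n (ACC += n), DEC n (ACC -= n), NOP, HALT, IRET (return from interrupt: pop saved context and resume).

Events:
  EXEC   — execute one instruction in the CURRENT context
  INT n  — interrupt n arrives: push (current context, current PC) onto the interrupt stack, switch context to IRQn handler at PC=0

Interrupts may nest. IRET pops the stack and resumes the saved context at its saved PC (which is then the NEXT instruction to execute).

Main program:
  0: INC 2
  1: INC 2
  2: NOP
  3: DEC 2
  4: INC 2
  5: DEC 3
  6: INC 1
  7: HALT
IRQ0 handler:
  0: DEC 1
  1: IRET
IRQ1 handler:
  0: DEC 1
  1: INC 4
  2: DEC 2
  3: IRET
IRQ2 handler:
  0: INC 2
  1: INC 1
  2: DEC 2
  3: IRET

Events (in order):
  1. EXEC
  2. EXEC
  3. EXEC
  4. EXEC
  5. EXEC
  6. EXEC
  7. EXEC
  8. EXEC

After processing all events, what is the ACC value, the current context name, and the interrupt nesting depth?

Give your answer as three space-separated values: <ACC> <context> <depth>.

Answer: 2 MAIN 0

Derivation:
Event 1 (EXEC): [MAIN] PC=0: INC 2 -> ACC=2
Event 2 (EXEC): [MAIN] PC=1: INC 2 -> ACC=4
Event 3 (EXEC): [MAIN] PC=2: NOP
Event 4 (EXEC): [MAIN] PC=3: DEC 2 -> ACC=2
Event 5 (EXEC): [MAIN] PC=4: INC 2 -> ACC=4
Event 6 (EXEC): [MAIN] PC=5: DEC 3 -> ACC=1
Event 7 (EXEC): [MAIN] PC=6: INC 1 -> ACC=2
Event 8 (EXEC): [MAIN] PC=7: HALT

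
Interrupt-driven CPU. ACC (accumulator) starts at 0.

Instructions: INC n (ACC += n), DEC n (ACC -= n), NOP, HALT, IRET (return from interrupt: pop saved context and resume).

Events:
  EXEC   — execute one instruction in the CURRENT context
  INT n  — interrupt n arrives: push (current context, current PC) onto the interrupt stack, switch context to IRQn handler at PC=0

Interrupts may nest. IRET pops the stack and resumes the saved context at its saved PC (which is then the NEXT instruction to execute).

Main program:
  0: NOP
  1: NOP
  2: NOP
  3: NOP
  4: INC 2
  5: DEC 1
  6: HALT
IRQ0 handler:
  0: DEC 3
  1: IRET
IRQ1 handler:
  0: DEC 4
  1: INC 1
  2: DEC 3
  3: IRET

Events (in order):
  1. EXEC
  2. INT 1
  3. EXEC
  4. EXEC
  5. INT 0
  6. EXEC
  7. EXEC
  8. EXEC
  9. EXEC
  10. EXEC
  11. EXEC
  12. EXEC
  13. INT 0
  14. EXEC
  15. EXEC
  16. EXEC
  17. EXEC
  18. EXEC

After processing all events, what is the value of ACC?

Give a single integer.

Event 1 (EXEC): [MAIN] PC=0: NOP
Event 2 (INT 1): INT 1 arrives: push (MAIN, PC=1), enter IRQ1 at PC=0 (depth now 1)
Event 3 (EXEC): [IRQ1] PC=0: DEC 4 -> ACC=-4
Event 4 (EXEC): [IRQ1] PC=1: INC 1 -> ACC=-3
Event 5 (INT 0): INT 0 arrives: push (IRQ1, PC=2), enter IRQ0 at PC=0 (depth now 2)
Event 6 (EXEC): [IRQ0] PC=0: DEC 3 -> ACC=-6
Event 7 (EXEC): [IRQ0] PC=1: IRET -> resume IRQ1 at PC=2 (depth now 1)
Event 8 (EXEC): [IRQ1] PC=2: DEC 3 -> ACC=-9
Event 9 (EXEC): [IRQ1] PC=3: IRET -> resume MAIN at PC=1 (depth now 0)
Event 10 (EXEC): [MAIN] PC=1: NOP
Event 11 (EXEC): [MAIN] PC=2: NOP
Event 12 (EXEC): [MAIN] PC=3: NOP
Event 13 (INT 0): INT 0 arrives: push (MAIN, PC=4), enter IRQ0 at PC=0 (depth now 1)
Event 14 (EXEC): [IRQ0] PC=0: DEC 3 -> ACC=-12
Event 15 (EXEC): [IRQ0] PC=1: IRET -> resume MAIN at PC=4 (depth now 0)
Event 16 (EXEC): [MAIN] PC=4: INC 2 -> ACC=-10
Event 17 (EXEC): [MAIN] PC=5: DEC 1 -> ACC=-11
Event 18 (EXEC): [MAIN] PC=6: HALT

Answer: -11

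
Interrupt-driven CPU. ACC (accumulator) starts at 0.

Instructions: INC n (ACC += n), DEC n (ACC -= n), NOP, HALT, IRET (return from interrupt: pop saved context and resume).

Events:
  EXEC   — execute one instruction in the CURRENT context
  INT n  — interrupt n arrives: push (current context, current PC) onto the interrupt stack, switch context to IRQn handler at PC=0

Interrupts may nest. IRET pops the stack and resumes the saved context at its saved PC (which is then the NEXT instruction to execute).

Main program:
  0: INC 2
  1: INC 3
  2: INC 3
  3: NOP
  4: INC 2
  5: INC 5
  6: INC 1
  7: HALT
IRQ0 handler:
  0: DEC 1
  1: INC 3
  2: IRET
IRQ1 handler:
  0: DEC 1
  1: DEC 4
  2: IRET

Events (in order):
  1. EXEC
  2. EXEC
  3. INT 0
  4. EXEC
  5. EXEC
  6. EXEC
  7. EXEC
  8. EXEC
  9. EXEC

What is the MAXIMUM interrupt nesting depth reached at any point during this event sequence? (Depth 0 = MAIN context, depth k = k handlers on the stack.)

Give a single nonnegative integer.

Answer: 1

Derivation:
Event 1 (EXEC): [MAIN] PC=0: INC 2 -> ACC=2 [depth=0]
Event 2 (EXEC): [MAIN] PC=1: INC 3 -> ACC=5 [depth=0]
Event 3 (INT 0): INT 0 arrives: push (MAIN, PC=2), enter IRQ0 at PC=0 (depth now 1) [depth=1]
Event 4 (EXEC): [IRQ0] PC=0: DEC 1 -> ACC=4 [depth=1]
Event 5 (EXEC): [IRQ0] PC=1: INC 3 -> ACC=7 [depth=1]
Event 6 (EXEC): [IRQ0] PC=2: IRET -> resume MAIN at PC=2 (depth now 0) [depth=0]
Event 7 (EXEC): [MAIN] PC=2: INC 3 -> ACC=10 [depth=0]
Event 8 (EXEC): [MAIN] PC=3: NOP [depth=0]
Event 9 (EXEC): [MAIN] PC=4: INC 2 -> ACC=12 [depth=0]
Max depth observed: 1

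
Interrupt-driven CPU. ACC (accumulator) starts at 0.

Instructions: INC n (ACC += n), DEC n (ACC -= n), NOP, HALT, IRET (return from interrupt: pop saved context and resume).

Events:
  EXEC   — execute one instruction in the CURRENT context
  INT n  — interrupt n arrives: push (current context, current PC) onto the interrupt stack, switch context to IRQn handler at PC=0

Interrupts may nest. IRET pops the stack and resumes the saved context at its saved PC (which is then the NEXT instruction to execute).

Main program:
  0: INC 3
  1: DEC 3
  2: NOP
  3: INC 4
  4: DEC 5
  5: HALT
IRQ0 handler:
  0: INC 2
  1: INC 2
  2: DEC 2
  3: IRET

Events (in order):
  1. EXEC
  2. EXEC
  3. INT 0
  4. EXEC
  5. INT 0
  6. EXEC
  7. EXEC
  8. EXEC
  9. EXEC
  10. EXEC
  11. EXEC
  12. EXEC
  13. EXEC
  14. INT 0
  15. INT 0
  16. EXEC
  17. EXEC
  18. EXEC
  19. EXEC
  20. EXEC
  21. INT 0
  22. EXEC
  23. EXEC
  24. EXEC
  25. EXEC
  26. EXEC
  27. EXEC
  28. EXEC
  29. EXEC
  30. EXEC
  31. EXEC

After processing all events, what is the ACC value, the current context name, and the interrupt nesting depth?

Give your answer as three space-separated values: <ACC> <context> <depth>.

Event 1 (EXEC): [MAIN] PC=0: INC 3 -> ACC=3
Event 2 (EXEC): [MAIN] PC=1: DEC 3 -> ACC=0
Event 3 (INT 0): INT 0 arrives: push (MAIN, PC=2), enter IRQ0 at PC=0 (depth now 1)
Event 4 (EXEC): [IRQ0] PC=0: INC 2 -> ACC=2
Event 5 (INT 0): INT 0 arrives: push (IRQ0, PC=1), enter IRQ0 at PC=0 (depth now 2)
Event 6 (EXEC): [IRQ0] PC=0: INC 2 -> ACC=4
Event 7 (EXEC): [IRQ0] PC=1: INC 2 -> ACC=6
Event 8 (EXEC): [IRQ0] PC=2: DEC 2 -> ACC=4
Event 9 (EXEC): [IRQ0] PC=3: IRET -> resume IRQ0 at PC=1 (depth now 1)
Event 10 (EXEC): [IRQ0] PC=1: INC 2 -> ACC=6
Event 11 (EXEC): [IRQ0] PC=2: DEC 2 -> ACC=4
Event 12 (EXEC): [IRQ0] PC=3: IRET -> resume MAIN at PC=2 (depth now 0)
Event 13 (EXEC): [MAIN] PC=2: NOP
Event 14 (INT 0): INT 0 arrives: push (MAIN, PC=3), enter IRQ0 at PC=0 (depth now 1)
Event 15 (INT 0): INT 0 arrives: push (IRQ0, PC=0), enter IRQ0 at PC=0 (depth now 2)
Event 16 (EXEC): [IRQ0] PC=0: INC 2 -> ACC=6
Event 17 (EXEC): [IRQ0] PC=1: INC 2 -> ACC=8
Event 18 (EXEC): [IRQ0] PC=2: DEC 2 -> ACC=6
Event 19 (EXEC): [IRQ0] PC=3: IRET -> resume IRQ0 at PC=0 (depth now 1)
Event 20 (EXEC): [IRQ0] PC=0: INC 2 -> ACC=8
Event 21 (INT 0): INT 0 arrives: push (IRQ0, PC=1), enter IRQ0 at PC=0 (depth now 2)
Event 22 (EXEC): [IRQ0] PC=0: INC 2 -> ACC=10
Event 23 (EXEC): [IRQ0] PC=1: INC 2 -> ACC=12
Event 24 (EXEC): [IRQ0] PC=2: DEC 2 -> ACC=10
Event 25 (EXEC): [IRQ0] PC=3: IRET -> resume IRQ0 at PC=1 (depth now 1)
Event 26 (EXEC): [IRQ0] PC=1: INC 2 -> ACC=12
Event 27 (EXEC): [IRQ0] PC=2: DEC 2 -> ACC=10
Event 28 (EXEC): [IRQ0] PC=3: IRET -> resume MAIN at PC=3 (depth now 0)
Event 29 (EXEC): [MAIN] PC=3: INC 4 -> ACC=14
Event 30 (EXEC): [MAIN] PC=4: DEC 5 -> ACC=9
Event 31 (EXEC): [MAIN] PC=5: HALT

Answer: 9 MAIN 0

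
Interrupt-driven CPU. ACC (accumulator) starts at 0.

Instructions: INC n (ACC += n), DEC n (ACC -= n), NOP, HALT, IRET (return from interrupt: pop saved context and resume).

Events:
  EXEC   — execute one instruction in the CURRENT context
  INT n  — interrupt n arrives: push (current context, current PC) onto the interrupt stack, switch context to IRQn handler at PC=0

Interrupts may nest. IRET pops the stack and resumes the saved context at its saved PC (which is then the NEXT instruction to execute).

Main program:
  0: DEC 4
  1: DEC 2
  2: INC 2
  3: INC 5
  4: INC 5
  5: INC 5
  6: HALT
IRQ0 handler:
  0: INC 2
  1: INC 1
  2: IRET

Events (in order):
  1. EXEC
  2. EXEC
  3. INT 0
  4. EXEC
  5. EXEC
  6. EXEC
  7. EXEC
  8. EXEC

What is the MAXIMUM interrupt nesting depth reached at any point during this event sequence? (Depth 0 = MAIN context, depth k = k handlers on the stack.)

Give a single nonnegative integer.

Answer: 1

Derivation:
Event 1 (EXEC): [MAIN] PC=0: DEC 4 -> ACC=-4 [depth=0]
Event 2 (EXEC): [MAIN] PC=1: DEC 2 -> ACC=-6 [depth=0]
Event 3 (INT 0): INT 0 arrives: push (MAIN, PC=2), enter IRQ0 at PC=0 (depth now 1) [depth=1]
Event 4 (EXEC): [IRQ0] PC=0: INC 2 -> ACC=-4 [depth=1]
Event 5 (EXEC): [IRQ0] PC=1: INC 1 -> ACC=-3 [depth=1]
Event 6 (EXEC): [IRQ0] PC=2: IRET -> resume MAIN at PC=2 (depth now 0) [depth=0]
Event 7 (EXEC): [MAIN] PC=2: INC 2 -> ACC=-1 [depth=0]
Event 8 (EXEC): [MAIN] PC=3: INC 5 -> ACC=4 [depth=0]
Max depth observed: 1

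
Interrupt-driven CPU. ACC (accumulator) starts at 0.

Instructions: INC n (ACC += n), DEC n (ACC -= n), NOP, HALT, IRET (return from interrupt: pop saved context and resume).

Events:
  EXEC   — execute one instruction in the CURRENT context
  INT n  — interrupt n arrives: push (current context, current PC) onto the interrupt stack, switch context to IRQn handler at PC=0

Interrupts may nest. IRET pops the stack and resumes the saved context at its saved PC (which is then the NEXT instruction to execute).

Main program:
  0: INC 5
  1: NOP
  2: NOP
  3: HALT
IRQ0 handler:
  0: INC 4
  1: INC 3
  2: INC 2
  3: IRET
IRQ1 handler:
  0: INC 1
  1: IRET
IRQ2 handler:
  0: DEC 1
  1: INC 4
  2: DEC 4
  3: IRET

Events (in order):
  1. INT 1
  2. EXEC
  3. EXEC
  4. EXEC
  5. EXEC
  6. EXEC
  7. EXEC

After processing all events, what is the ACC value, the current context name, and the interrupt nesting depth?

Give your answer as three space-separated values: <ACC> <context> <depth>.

Answer: 6 MAIN 0

Derivation:
Event 1 (INT 1): INT 1 arrives: push (MAIN, PC=0), enter IRQ1 at PC=0 (depth now 1)
Event 2 (EXEC): [IRQ1] PC=0: INC 1 -> ACC=1
Event 3 (EXEC): [IRQ1] PC=1: IRET -> resume MAIN at PC=0 (depth now 0)
Event 4 (EXEC): [MAIN] PC=0: INC 5 -> ACC=6
Event 5 (EXEC): [MAIN] PC=1: NOP
Event 6 (EXEC): [MAIN] PC=2: NOP
Event 7 (EXEC): [MAIN] PC=3: HALT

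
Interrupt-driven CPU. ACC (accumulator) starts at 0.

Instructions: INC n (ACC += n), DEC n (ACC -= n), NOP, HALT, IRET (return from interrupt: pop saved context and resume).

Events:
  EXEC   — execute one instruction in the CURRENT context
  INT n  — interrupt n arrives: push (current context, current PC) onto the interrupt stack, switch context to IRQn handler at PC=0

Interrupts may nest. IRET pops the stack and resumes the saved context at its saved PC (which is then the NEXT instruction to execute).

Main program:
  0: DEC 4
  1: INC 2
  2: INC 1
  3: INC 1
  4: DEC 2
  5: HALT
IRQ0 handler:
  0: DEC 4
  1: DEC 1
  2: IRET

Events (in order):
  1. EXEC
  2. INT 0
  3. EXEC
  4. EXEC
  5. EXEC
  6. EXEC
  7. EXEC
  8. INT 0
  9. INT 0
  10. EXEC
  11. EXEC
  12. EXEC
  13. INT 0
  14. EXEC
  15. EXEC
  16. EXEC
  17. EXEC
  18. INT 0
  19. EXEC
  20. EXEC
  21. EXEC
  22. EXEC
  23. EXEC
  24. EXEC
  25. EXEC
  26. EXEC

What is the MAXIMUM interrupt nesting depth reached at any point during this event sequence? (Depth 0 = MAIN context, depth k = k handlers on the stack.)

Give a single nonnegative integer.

Answer: 2

Derivation:
Event 1 (EXEC): [MAIN] PC=0: DEC 4 -> ACC=-4 [depth=0]
Event 2 (INT 0): INT 0 arrives: push (MAIN, PC=1), enter IRQ0 at PC=0 (depth now 1) [depth=1]
Event 3 (EXEC): [IRQ0] PC=0: DEC 4 -> ACC=-8 [depth=1]
Event 4 (EXEC): [IRQ0] PC=1: DEC 1 -> ACC=-9 [depth=1]
Event 5 (EXEC): [IRQ0] PC=2: IRET -> resume MAIN at PC=1 (depth now 0) [depth=0]
Event 6 (EXEC): [MAIN] PC=1: INC 2 -> ACC=-7 [depth=0]
Event 7 (EXEC): [MAIN] PC=2: INC 1 -> ACC=-6 [depth=0]
Event 8 (INT 0): INT 0 arrives: push (MAIN, PC=3), enter IRQ0 at PC=0 (depth now 1) [depth=1]
Event 9 (INT 0): INT 0 arrives: push (IRQ0, PC=0), enter IRQ0 at PC=0 (depth now 2) [depth=2]
Event 10 (EXEC): [IRQ0] PC=0: DEC 4 -> ACC=-10 [depth=2]
Event 11 (EXEC): [IRQ0] PC=1: DEC 1 -> ACC=-11 [depth=2]
Event 12 (EXEC): [IRQ0] PC=2: IRET -> resume IRQ0 at PC=0 (depth now 1) [depth=1]
Event 13 (INT 0): INT 0 arrives: push (IRQ0, PC=0), enter IRQ0 at PC=0 (depth now 2) [depth=2]
Event 14 (EXEC): [IRQ0] PC=0: DEC 4 -> ACC=-15 [depth=2]
Event 15 (EXEC): [IRQ0] PC=1: DEC 1 -> ACC=-16 [depth=2]
Event 16 (EXEC): [IRQ0] PC=2: IRET -> resume IRQ0 at PC=0 (depth now 1) [depth=1]
Event 17 (EXEC): [IRQ0] PC=0: DEC 4 -> ACC=-20 [depth=1]
Event 18 (INT 0): INT 0 arrives: push (IRQ0, PC=1), enter IRQ0 at PC=0 (depth now 2) [depth=2]
Event 19 (EXEC): [IRQ0] PC=0: DEC 4 -> ACC=-24 [depth=2]
Event 20 (EXEC): [IRQ0] PC=1: DEC 1 -> ACC=-25 [depth=2]
Event 21 (EXEC): [IRQ0] PC=2: IRET -> resume IRQ0 at PC=1 (depth now 1) [depth=1]
Event 22 (EXEC): [IRQ0] PC=1: DEC 1 -> ACC=-26 [depth=1]
Event 23 (EXEC): [IRQ0] PC=2: IRET -> resume MAIN at PC=3 (depth now 0) [depth=0]
Event 24 (EXEC): [MAIN] PC=3: INC 1 -> ACC=-25 [depth=0]
Event 25 (EXEC): [MAIN] PC=4: DEC 2 -> ACC=-27 [depth=0]
Event 26 (EXEC): [MAIN] PC=5: HALT [depth=0]
Max depth observed: 2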